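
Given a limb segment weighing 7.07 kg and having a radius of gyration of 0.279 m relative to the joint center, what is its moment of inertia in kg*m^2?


I = m * k^2
I = 7.07 * 0.279^2
k^2 = 0.0778
I = 0.5503


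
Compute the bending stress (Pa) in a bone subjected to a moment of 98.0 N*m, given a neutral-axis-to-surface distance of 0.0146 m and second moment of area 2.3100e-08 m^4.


sigma = M * c / I
sigma = 98.0 * 0.0146 / 2.3100e-08
M * c = 1.4308
sigma = 6.1939e+07


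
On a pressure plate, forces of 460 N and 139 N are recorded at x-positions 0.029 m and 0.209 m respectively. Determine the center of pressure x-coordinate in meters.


COP_x = (F1*x1 + F2*x2) / (F1 + F2)
COP_x = (460*0.029 + 139*0.209) / (460 + 139)
Numerator = 42.3910
Denominator = 599
COP_x = 0.0708


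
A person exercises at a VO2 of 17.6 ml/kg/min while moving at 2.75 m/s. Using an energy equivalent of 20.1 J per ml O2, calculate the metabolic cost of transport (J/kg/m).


Power per kg = VO2 * 20.1 / 60
Power per kg = 17.6 * 20.1 / 60 = 5.8960 W/kg
Cost = power_per_kg / speed
Cost = 5.8960 / 2.75
Cost = 2.1440


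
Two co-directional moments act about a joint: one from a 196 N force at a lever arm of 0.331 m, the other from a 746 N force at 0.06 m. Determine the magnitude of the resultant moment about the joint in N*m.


M = F1 * d1 + F2 * d2
M = 196 * 0.331 + 746 * 0.06
M = 64.8760 + 44.7600
M = 109.6360


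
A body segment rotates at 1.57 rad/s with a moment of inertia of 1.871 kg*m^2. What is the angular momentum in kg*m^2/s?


L = I * omega
L = 1.871 * 1.57
L = 2.9375


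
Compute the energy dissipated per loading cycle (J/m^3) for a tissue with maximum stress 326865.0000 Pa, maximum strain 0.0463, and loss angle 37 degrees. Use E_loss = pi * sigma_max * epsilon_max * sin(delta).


E_loss = pi * sigma_max * epsilon_max * sin(delta)
delta = 37 deg = 0.6458 rad
sin(delta) = 0.6018
E_loss = pi * 326865.0000 * 0.0463 * 0.6018
E_loss = 28612.9284


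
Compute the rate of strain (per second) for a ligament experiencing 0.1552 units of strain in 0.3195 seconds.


strain_rate = delta_strain / delta_t
strain_rate = 0.1552 / 0.3195
strain_rate = 0.4858


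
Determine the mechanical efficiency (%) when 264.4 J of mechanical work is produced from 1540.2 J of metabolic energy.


eta = (W_mech / E_meta) * 100
eta = (264.4 / 1540.2) * 100
ratio = 0.1717
eta = 17.1666


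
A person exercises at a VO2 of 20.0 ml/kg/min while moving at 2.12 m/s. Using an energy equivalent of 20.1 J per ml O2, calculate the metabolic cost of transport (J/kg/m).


Power per kg = VO2 * 20.1 / 60
Power per kg = 20.0 * 20.1 / 60 = 6.7000 W/kg
Cost = power_per_kg / speed
Cost = 6.7000 / 2.12
Cost = 3.1604


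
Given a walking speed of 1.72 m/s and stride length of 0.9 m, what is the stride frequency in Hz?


f = v / stride_length
f = 1.72 / 0.9
f = 1.9111


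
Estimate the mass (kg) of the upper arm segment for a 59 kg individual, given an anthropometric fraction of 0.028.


m_segment = body_mass * fraction
m_segment = 59 * 0.028
m_segment = 1.6520


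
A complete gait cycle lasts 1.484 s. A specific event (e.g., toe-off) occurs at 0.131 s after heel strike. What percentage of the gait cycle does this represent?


pct = (event_time / cycle_time) * 100
pct = (0.131 / 1.484) * 100
ratio = 0.0883
pct = 8.8275


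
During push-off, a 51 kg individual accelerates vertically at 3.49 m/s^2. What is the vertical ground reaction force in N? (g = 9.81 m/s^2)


GRF = m * (g + a)
GRF = 51 * (9.81 + 3.49)
GRF = 51 * 13.3000
GRF = 678.3000


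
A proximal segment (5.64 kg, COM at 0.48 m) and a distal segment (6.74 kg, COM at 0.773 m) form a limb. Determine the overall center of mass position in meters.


COM = (m1*x1 + m2*x2) / (m1 + m2)
COM = (5.64*0.48 + 6.74*0.773) / (5.64 + 6.74)
Numerator = 7.9172
Denominator = 12.3800
COM = 0.6395


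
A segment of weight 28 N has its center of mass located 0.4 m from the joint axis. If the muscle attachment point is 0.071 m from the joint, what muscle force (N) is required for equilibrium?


F_muscle = W * d_load / d_muscle
F_muscle = 28 * 0.4 / 0.071
Numerator = 11.2000
F_muscle = 157.7465


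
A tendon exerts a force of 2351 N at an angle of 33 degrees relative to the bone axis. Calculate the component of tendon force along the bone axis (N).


F_eff = F_tendon * cos(theta)
theta = 33 deg = 0.5760 rad
cos(theta) = 0.8387
F_eff = 2351 * 0.8387
F_eff = 1971.7145


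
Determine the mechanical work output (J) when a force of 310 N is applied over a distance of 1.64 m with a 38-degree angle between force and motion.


W = F * d * cos(theta)
theta = 38 deg = 0.6632 rad
cos(theta) = 0.7880
W = 310 * 1.64 * 0.7880
W = 400.6247


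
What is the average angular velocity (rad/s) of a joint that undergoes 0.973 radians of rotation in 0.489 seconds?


omega = delta_theta / delta_t
omega = 0.973 / 0.489
omega = 1.9898


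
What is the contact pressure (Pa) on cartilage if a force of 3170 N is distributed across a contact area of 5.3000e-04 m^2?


P = F / A
P = 3170 / 5.3000e-04
P = 5.9811e+06


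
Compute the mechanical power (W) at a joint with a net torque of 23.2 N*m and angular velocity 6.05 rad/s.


P = M * omega
P = 23.2 * 6.05
P = 140.3600


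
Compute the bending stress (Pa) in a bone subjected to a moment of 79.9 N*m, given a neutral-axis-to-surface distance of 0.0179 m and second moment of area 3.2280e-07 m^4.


sigma = M * c / I
sigma = 79.9 * 0.0179 / 3.2280e-07
M * c = 1.4302
sigma = 4.4306e+06


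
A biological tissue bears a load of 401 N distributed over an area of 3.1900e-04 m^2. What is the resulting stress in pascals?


stress = F / A
stress = 401 / 3.1900e-04
stress = 1.2571e+06


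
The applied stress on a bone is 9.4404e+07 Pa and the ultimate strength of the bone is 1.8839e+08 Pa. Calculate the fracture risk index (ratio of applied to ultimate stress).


FRI = applied / ultimate
FRI = 9.4404e+07 / 1.8839e+08
FRI = 0.5011


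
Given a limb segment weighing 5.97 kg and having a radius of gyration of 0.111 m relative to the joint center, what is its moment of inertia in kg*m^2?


I = m * k^2
I = 5.97 * 0.111^2
k^2 = 0.0123
I = 0.0736


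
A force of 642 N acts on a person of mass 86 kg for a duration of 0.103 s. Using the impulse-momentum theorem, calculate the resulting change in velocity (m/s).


J = F * dt = 642 * 0.103 = 66.1260 N*s
delta_v = J / m
delta_v = 66.1260 / 86
delta_v = 0.7689


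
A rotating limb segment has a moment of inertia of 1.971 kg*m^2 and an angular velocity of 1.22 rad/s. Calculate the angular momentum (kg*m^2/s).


L = I * omega
L = 1.971 * 1.22
L = 2.4046


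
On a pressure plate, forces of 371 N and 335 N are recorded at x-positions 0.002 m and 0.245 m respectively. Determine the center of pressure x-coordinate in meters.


COP_x = (F1*x1 + F2*x2) / (F1 + F2)
COP_x = (371*0.002 + 335*0.245) / (371 + 335)
Numerator = 82.8170
Denominator = 706
COP_x = 0.1173


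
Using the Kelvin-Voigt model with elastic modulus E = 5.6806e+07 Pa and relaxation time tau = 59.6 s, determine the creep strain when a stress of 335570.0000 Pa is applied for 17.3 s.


epsilon(t) = (sigma/E) * (1 - exp(-t/tau))
sigma/E = 335570.0000 / 5.6806e+07 = 0.0059
exp(-t/tau) = exp(-17.3 / 59.6) = 0.7481
epsilon = 0.0059 * (1 - 0.7481)
epsilon = 0.0015


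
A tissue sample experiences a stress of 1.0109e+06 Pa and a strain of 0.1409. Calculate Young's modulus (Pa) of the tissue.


E = stress / strain
E = 1.0109e+06 / 0.1409
E = 7.1746e+06


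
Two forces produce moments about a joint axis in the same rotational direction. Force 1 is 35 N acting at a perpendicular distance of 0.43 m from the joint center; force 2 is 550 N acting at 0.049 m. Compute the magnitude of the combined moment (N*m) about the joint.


M = F1 * d1 + F2 * d2
M = 35 * 0.43 + 550 * 0.049
M = 15.0500 + 26.9500
M = 42.0000


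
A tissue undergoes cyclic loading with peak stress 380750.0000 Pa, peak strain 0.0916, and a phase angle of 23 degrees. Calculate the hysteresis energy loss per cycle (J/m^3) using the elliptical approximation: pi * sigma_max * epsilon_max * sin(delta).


E_loss = pi * sigma_max * epsilon_max * sin(delta)
delta = 23 deg = 0.4014 rad
sin(delta) = 0.3907
E_loss = pi * 380750.0000 * 0.0916 * 0.3907
E_loss = 42811.7785


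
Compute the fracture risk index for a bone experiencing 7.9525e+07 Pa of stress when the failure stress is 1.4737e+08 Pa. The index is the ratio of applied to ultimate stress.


FRI = applied / ultimate
FRI = 7.9525e+07 / 1.4737e+08
FRI = 0.5396


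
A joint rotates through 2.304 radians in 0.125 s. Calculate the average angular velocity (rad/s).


omega = delta_theta / delta_t
omega = 2.304 / 0.125
omega = 18.4320


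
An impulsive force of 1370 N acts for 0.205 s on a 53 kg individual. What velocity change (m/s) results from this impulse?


J = F * dt = 1370 * 0.205 = 280.8500 N*s
delta_v = J / m
delta_v = 280.8500 / 53
delta_v = 5.2991


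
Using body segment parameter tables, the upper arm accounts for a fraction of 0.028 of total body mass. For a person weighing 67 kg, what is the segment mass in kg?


m_segment = body_mass * fraction
m_segment = 67 * 0.028
m_segment = 1.8760


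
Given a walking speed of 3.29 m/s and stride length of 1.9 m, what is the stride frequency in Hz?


f = v / stride_length
f = 3.29 / 1.9
f = 1.7316


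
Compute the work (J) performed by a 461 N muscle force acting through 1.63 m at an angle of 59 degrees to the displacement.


W = F * d * cos(theta)
theta = 59 deg = 1.0297 rad
cos(theta) = 0.5150
W = 461 * 1.63 * 0.5150
W = 387.0151


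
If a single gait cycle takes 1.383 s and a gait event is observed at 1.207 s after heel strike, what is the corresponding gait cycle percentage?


pct = (event_time / cycle_time) * 100
pct = (1.207 / 1.383) * 100
ratio = 0.8727
pct = 87.2740


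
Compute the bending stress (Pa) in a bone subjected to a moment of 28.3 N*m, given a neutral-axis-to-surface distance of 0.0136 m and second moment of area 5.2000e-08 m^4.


sigma = M * c / I
sigma = 28.3 * 0.0136 / 5.2000e-08
M * c = 0.3849
sigma = 7.4015e+06


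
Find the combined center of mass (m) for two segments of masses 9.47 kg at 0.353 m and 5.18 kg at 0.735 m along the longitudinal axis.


COM = (m1*x1 + m2*x2) / (m1 + m2)
COM = (9.47*0.353 + 5.18*0.735) / (9.47 + 5.18)
Numerator = 7.1502
Denominator = 14.6500
COM = 0.4881


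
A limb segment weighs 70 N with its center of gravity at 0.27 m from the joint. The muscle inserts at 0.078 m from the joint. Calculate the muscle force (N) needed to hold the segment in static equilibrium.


F_muscle = W * d_load / d_muscle
F_muscle = 70 * 0.27 / 0.078
Numerator = 18.9000
F_muscle = 242.3077


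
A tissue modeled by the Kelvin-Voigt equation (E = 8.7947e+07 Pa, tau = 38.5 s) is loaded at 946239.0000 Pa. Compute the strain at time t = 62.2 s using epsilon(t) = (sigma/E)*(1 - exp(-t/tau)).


epsilon(t) = (sigma/E) * (1 - exp(-t/tau))
sigma/E = 946239.0000 / 8.7947e+07 = 0.0108
exp(-t/tau) = exp(-62.2 / 38.5) = 0.1988
epsilon = 0.0108 * (1 - 0.1988)
epsilon = 0.0086


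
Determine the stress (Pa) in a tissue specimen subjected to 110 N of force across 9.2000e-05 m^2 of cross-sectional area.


stress = F / A
stress = 110 / 9.2000e-05
stress = 1.1957e+06


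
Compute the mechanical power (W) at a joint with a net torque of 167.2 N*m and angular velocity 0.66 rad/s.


P = M * omega
P = 167.2 * 0.66
P = 110.3520


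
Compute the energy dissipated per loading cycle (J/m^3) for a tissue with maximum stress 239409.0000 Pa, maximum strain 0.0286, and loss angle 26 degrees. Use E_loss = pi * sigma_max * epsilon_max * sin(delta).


E_loss = pi * sigma_max * epsilon_max * sin(delta)
delta = 26 deg = 0.4538 rad
sin(delta) = 0.4384
E_loss = pi * 239409.0000 * 0.0286 * 0.4384
E_loss = 9429.7101


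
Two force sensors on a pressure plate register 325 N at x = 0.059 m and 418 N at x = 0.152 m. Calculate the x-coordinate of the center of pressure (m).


COP_x = (F1*x1 + F2*x2) / (F1 + F2)
COP_x = (325*0.059 + 418*0.152) / (325 + 418)
Numerator = 82.7110
Denominator = 743
COP_x = 0.1113


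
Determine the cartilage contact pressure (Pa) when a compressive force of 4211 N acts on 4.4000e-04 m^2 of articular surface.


P = F / A
P = 4211 / 4.4000e-04
P = 9.5705e+06


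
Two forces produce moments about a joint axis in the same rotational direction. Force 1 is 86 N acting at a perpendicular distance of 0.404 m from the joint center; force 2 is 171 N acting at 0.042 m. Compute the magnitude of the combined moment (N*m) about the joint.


M = F1 * d1 + F2 * d2
M = 86 * 0.404 + 171 * 0.042
M = 34.7440 + 7.1820
M = 41.9260


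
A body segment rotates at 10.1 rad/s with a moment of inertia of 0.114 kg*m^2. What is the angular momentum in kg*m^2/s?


L = I * omega
L = 0.114 * 10.1
L = 1.1514


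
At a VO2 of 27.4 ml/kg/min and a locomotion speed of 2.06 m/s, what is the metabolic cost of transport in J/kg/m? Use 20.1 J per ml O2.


Power per kg = VO2 * 20.1 / 60
Power per kg = 27.4 * 20.1 / 60 = 9.1790 W/kg
Cost = power_per_kg / speed
Cost = 9.1790 / 2.06
Cost = 4.4558


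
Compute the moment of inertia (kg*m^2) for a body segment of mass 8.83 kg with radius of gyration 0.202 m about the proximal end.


I = m * k^2
I = 8.83 * 0.202^2
k^2 = 0.0408
I = 0.3603


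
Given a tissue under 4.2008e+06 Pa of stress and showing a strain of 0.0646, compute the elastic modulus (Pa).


E = stress / strain
E = 4.2008e+06 / 0.0646
E = 6.5028e+07


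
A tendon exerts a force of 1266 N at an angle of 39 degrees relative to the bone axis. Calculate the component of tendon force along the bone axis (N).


F_eff = F_tendon * cos(theta)
theta = 39 deg = 0.6807 rad
cos(theta) = 0.7771
F_eff = 1266 * 0.7771
F_eff = 983.8668


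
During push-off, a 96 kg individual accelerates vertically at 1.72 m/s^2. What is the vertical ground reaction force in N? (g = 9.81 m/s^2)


GRF = m * (g + a)
GRF = 96 * (9.81 + 1.72)
GRF = 96 * 11.5300
GRF = 1106.8800


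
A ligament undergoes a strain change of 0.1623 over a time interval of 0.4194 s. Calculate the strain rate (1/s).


strain_rate = delta_strain / delta_t
strain_rate = 0.1623 / 0.4194
strain_rate = 0.3870


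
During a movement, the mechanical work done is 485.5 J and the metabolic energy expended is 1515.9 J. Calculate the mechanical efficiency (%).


eta = (W_mech / E_meta) * 100
eta = (485.5 / 1515.9) * 100
ratio = 0.3203
eta = 32.0272


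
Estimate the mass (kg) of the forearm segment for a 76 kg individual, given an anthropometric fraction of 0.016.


m_segment = body_mass * fraction
m_segment = 76 * 0.016
m_segment = 1.2160


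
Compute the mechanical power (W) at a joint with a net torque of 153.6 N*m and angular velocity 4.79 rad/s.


P = M * omega
P = 153.6 * 4.79
P = 735.7440


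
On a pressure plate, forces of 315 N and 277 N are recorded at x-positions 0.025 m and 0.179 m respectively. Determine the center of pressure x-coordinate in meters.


COP_x = (F1*x1 + F2*x2) / (F1 + F2)
COP_x = (315*0.025 + 277*0.179) / (315 + 277)
Numerator = 57.4580
Denominator = 592
COP_x = 0.0971


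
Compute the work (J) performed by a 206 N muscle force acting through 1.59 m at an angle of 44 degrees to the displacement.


W = F * d * cos(theta)
theta = 44 deg = 0.7679 rad
cos(theta) = 0.7193
W = 206 * 1.59 * 0.7193
W = 235.6126


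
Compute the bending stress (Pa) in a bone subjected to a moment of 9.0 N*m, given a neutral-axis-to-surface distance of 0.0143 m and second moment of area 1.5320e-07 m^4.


sigma = M * c / I
sigma = 9.0 * 0.0143 / 1.5320e-07
M * c = 0.1287
sigma = 840078.3290


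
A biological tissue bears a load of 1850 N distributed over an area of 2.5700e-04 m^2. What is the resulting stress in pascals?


stress = F / A
stress = 1850 / 2.5700e-04
stress = 7.1984e+06


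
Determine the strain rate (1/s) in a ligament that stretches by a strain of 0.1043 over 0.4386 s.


strain_rate = delta_strain / delta_t
strain_rate = 0.1043 / 0.4386
strain_rate = 0.2378


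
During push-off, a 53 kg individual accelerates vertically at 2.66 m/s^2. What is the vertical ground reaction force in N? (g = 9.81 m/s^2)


GRF = m * (g + a)
GRF = 53 * (9.81 + 2.66)
GRF = 53 * 12.4700
GRF = 660.9100


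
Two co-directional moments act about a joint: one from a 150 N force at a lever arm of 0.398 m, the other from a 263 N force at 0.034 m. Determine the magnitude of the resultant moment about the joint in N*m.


M = F1 * d1 + F2 * d2
M = 150 * 0.398 + 263 * 0.034
M = 59.7000 + 8.9420
M = 68.6420


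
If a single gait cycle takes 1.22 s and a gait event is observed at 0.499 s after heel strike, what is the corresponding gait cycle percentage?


pct = (event_time / cycle_time) * 100
pct = (0.499 / 1.22) * 100
ratio = 0.4090
pct = 40.9016


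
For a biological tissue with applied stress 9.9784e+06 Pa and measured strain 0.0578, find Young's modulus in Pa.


E = stress / strain
E = 9.9784e+06 / 0.0578
E = 1.7264e+08


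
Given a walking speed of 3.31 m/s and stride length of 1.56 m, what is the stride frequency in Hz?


f = v / stride_length
f = 3.31 / 1.56
f = 2.1218


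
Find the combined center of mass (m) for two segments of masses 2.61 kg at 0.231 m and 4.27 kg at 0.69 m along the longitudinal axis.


COM = (m1*x1 + m2*x2) / (m1 + m2)
COM = (2.61*0.231 + 4.27*0.69) / (2.61 + 4.27)
Numerator = 3.5492
Denominator = 6.8800
COM = 0.5159


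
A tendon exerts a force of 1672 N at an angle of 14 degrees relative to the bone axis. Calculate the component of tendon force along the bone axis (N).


F_eff = F_tendon * cos(theta)
theta = 14 deg = 0.2443 rad
cos(theta) = 0.9703
F_eff = 1672 * 0.9703
F_eff = 1622.3345


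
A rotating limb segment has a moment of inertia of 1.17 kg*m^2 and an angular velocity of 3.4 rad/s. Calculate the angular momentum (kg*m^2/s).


L = I * omega
L = 1.17 * 3.4
L = 3.9780


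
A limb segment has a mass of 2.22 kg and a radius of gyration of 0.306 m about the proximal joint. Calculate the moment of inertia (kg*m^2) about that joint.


I = m * k^2
I = 2.22 * 0.306^2
k^2 = 0.0936
I = 0.2079


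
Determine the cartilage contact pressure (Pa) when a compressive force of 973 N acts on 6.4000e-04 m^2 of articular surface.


P = F / A
P = 973 / 6.4000e-04
P = 1.5203e+06


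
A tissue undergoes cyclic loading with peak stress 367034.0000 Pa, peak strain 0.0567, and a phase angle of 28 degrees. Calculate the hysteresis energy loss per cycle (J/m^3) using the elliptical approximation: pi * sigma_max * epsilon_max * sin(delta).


E_loss = pi * sigma_max * epsilon_max * sin(delta)
delta = 28 deg = 0.4887 rad
sin(delta) = 0.4695
E_loss = pi * 367034.0000 * 0.0567 * 0.4695
E_loss = 30693.6488


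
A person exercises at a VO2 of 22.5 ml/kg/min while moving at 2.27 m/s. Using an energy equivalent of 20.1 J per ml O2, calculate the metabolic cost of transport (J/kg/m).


Power per kg = VO2 * 20.1 / 60
Power per kg = 22.5 * 20.1 / 60 = 7.5375 W/kg
Cost = power_per_kg / speed
Cost = 7.5375 / 2.27
Cost = 3.3205


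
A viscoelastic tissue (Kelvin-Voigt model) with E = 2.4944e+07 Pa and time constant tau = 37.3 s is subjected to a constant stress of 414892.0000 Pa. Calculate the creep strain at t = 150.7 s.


epsilon(t) = (sigma/E) * (1 - exp(-t/tau))
sigma/E = 414892.0000 / 2.4944e+07 = 0.0166
exp(-t/tau) = exp(-150.7 / 37.3) = 0.0176
epsilon = 0.0166 * (1 - 0.0176)
epsilon = 0.0163


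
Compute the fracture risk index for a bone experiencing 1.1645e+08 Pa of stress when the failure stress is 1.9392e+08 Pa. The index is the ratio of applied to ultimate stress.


FRI = applied / ultimate
FRI = 1.1645e+08 / 1.9392e+08
FRI = 0.6005


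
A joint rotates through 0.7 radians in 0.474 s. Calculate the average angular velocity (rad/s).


omega = delta_theta / delta_t
omega = 0.7 / 0.474
omega = 1.4768


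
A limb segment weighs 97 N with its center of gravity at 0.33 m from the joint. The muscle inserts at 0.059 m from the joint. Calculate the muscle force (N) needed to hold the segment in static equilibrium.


F_muscle = W * d_load / d_muscle
F_muscle = 97 * 0.33 / 0.059
Numerator = 32.0100
F_muscle = 542.5424


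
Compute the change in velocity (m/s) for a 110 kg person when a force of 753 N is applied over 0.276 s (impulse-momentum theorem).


J = F * dt = 753 * 0.276 = 207.8280 N*s
delta_v = J / m
delta_v = 207.8280 / 110
delta_v = 1.8893


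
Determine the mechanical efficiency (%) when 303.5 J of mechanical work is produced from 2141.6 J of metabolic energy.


eta = (W_mech / E_meta) * 100
eta = (303.5 / 2141.6) * 100
ratio = 0.1417
eta = 14.1716


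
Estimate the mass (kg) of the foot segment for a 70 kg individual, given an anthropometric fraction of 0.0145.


m_segment = body_mass * fraction
m_segment = 70 * 0.0145
m_segment = 1.0150


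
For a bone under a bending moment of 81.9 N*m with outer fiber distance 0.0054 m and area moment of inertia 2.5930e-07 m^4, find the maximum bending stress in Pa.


sigma = M * c / I
sigma = 81.9 * 0.0054 / 2.5930e-07
M * c = 0.4423
sigma = 1.7056e+06


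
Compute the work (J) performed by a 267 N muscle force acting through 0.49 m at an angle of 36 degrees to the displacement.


W = F * d * cos(theta)
theta = 36 deg = 0.6283 rad
cos(theta) = 0.8090
W = 267 * 0.49 * 0.8090
W = 105.8437


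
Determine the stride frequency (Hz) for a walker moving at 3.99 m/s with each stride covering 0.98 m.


f = v / stride_length
f = 3.99 / 0.98
f = 4.0714


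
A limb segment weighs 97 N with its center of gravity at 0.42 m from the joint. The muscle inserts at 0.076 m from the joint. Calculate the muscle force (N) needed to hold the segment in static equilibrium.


F_muscle = W * d_load / d_muscle
F_muscle = 97 * 0.42 / 0.076
Numerator = 40.7400
F_muscle = 536.0526


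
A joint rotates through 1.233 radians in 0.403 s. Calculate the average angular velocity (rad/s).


omega = delta_theta / delta_t
omega = 1.233 / 0.403
omega = 3.0596


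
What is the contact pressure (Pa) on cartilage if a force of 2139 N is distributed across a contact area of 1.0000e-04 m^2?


P = F / A
P = 2139 / 1.0000e-04
P = 2.1390e+07


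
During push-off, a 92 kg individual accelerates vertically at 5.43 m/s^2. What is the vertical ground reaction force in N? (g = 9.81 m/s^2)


GRF = m * (g + a)
GRF = 92 * (9.81 + 5.43)
GRF = 92 * 15.2400
GRF = 1402.0800


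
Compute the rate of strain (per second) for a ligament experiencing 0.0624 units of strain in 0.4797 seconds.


strain_rate = delta_strain / delta_t
strain_rate = 0.0624 / 0.4797
strain_rate = 0.1301


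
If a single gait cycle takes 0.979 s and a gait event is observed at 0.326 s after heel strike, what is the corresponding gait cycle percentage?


pct = (event_time / cycle_time) * 100
pct = (0.326 / 0.979) * 100
ratio = 0.3330
pct = 33.2993


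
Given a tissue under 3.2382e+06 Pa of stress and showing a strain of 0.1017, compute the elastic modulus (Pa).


E = stress / strain
E = 3.2382e+06 / 0.1017
E = 3.1841e+07


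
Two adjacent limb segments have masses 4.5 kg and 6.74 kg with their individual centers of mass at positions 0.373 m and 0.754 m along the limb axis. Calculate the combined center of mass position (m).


COM = (m1*x1 + m2*x2) / (m1 + m2)
COM = (4.5*0.373 + 6.74*0.754) / (4.5 + 6.74)
Numerator = 6.7605
Denominator = 11.2400
COM = 0.6015


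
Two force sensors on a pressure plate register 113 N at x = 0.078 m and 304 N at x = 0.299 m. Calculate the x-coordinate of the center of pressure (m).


COP_x = (F1*x1 + F2*x2) / (F1 + F2)
COP_x = (113*0.078 + 304*0.299) / (113 + 304)
Numerator = 99.7100
Denominator = 417
COP_x = 0.2391


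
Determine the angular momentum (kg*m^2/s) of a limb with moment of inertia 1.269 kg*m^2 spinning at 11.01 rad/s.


L = I * omega
L = 1.269 * 11.01
L = 13.9717


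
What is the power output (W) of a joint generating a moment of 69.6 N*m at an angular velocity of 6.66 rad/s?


P = M * omega
P = 69.6 * 6.66
P = 463.5360


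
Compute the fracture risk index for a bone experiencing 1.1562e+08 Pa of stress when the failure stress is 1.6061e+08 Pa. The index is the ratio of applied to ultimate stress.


FRI = applied / ultimate
FRI = 1.1562e+08 / 1.6061e+08
FRI = 0.7199


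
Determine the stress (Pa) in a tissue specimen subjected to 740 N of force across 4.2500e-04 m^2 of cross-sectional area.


stress = F / A
stress = 740 / 4.2500e-04
stress = 1.7412e+06


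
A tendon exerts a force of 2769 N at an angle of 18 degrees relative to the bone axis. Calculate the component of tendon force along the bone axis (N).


F_eff = F_tendon * cos(theta)
theta = 18 deg = 0.3142 rad
cos(theta) = 0.9511
F_eff = 2769 * 0.9511
F_eff = 2633.4755


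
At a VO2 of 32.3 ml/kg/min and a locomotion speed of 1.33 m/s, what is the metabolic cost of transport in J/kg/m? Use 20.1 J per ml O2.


Power per kg = VO2 * 20.1 / 60
Power per kg = 32.3 * 20.1 / 60 = 10.8205 W/kg
Cost = power_per_kg / speed
Cost = 10.8205 / 1.33
Cost = 8.1357


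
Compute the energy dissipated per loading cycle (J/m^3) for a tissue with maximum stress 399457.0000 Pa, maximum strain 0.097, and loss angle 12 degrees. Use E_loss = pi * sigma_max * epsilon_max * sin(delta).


E_loss = pi * sigma_max * epsilon_max * sin(delta)
delta = 12 deg = 0.2094 rad
sin(delta) = 0.2079
E_loss = pi * 399457.0000 * 0.097 * 0.2079
E_loss = 25308.7417


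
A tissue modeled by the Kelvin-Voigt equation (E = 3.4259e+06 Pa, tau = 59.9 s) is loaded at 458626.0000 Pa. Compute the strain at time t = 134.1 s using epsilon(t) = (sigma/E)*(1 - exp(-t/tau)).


epsilon(t) = (sigma/E) * (1 - exp(-t/tau))
sigma/E = 458626.0000 / 3.4259e+06 = 0.1339
exp(-t/tau) = exp(-134.1 / 59.9) = 0.1066
epsilon = 0.1339 * (1 - 0.1066)
epsilon = 0.1196


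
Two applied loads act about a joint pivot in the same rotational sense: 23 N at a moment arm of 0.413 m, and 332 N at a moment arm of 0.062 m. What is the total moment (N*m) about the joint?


M = F1 * d1 + F2 * d2
M = 23 * 0.413 + 332 * 0.062
M = 9.4990 + 20.5840
M = 30.0830


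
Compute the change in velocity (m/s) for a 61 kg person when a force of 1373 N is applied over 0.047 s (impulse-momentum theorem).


J = F * dt = 1373 * 0.047 = 64.5310 N*s
delta_v = J / m
delta_v = 64.5310 / 61
delta_v = 1.0579


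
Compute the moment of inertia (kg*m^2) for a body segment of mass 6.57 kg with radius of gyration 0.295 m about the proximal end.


I = m * k^2
I = 6.57 * 0.295^2
k^2 = 0.0870
I = 0.5718


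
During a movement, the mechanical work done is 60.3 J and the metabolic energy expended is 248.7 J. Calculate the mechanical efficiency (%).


eta = (W_mech / E_meta) * 100
eta = (60.3 / 248.7) * 100
ratio = 0.2425
eta = 24.2461


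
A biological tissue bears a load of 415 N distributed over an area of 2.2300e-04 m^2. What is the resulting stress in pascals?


stress = F / A
stress = 415 / 2.2300e-04
stress = 1.8610e+06


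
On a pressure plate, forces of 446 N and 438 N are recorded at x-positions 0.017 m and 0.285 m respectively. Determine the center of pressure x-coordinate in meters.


COP_x = (F1*x1 + F2*x2) / (F1 + F2)
COP_x = (446*0.017 + 438*0.285) / (446 + 438)
Numerator = 132.4120
Denominator = 884
COP_x = 0.1498


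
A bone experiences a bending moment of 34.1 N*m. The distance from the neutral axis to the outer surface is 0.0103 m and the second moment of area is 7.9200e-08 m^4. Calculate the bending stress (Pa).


sigma = M * c / I
sigma = 34.1 * 0.0103 / 7.9200e-08
M * c = 0.3512
sigma = 4.4347e+06


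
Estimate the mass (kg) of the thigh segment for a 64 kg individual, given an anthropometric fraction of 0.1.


m_segment = body_mass * fraction
m_segment = 64 * 0.1
m_segment = 6.4000


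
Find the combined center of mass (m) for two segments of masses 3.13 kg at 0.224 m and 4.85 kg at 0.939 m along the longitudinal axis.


COM = (m1*x1 + m2*x2) / (m1 + m2)
COM = (3.13*0.224 + 4.85*0.939) / (3.13 + 4.85)
Numerator = 5.2553
Denominator = 7.9800
COM = 0.6586


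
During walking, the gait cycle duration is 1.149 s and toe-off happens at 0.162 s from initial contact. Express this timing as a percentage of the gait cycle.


pct = (event_time / cycle_time) * 100
pct = (0.162 / 1.149) * 100
ratio = 0.1410
pct = 14.0992


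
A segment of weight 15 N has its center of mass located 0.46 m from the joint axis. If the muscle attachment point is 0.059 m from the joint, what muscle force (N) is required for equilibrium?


F_muscle = W * d_load / d_muscle
F_muscle = 15 * 0.46 / 0.059
Numerator = 6.9000
F_muscle = 116.9492


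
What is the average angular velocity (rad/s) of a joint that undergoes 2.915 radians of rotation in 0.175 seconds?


omega = delta_theta / delta_t
omega = 2.915 / 0.175
omega = 16.6571


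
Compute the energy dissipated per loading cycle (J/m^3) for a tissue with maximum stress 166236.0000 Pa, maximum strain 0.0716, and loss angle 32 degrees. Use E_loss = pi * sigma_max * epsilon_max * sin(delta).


E_loss = pi * sigma_max * epsilon_max * sin(delta)
delta = 32 deg = 0.5585 rad
sin(delta) = 0.5299
E_loss = pi * 166236.0000 * 0.0716 * 0.5299
E_loss = 19815.1645


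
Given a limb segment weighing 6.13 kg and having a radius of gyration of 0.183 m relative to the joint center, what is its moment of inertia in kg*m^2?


I = m * k^2
I = 6.13 * 0.183^2
k^2 = 0.0335
I = 0.2053


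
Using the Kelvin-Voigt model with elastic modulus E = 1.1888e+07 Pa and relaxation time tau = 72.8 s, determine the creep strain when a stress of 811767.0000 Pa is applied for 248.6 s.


epsilon(t) = (sigma/E) * (1 - exp(-t/tau))
sigma/E = 811767.0000 / 1.1888e+07 = 0.0683
exp(-t/tau) = exp(-248.6 / 72.8) = 0.0329
epsilon = 0.0683 * (1 - 0.0329)
epsilon = 0.0660


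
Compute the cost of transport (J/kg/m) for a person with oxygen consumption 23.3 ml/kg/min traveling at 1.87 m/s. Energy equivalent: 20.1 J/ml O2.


Power per kg = VO2 * 20.1 / 60
Power per kg = 23.3 * 20.1 / 60 = 7.8055 W/kg
Cost = power_per_kg / speed
Cost = 7.8055 / 1.87
Cost = 4.1741


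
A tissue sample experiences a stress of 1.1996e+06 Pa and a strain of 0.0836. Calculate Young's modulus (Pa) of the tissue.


E = stress / strain
E = 1.1996e+06 / 0.0836
E = 1.4349e+07


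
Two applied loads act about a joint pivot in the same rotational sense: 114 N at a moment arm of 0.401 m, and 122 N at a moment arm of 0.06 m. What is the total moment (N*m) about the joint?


M = F1 * d1 + F2 * d2
M = 114 * 0.401 + 122 * 0.06
M = 45.7140 + 7.3200
M = 53.0340


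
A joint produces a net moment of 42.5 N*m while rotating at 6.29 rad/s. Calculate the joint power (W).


P = M * omega
P = 42.5 * 6.29
P = 267.3250


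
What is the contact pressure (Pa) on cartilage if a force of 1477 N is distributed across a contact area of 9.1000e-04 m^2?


P = F / A
P = 1477 / 9.1000e-04
P = 1.6231e+06


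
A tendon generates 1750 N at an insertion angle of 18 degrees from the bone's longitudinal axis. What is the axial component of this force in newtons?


F_eff = F_tendon * cos(theta)
theta = 18 deg = 0.3142 rad
cos(theta) = 0.9511
F_eff = 1750 * 0.9511
F_eff = 1664.3489


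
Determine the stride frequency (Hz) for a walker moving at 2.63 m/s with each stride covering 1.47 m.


f = v / stride_length
f = 2.63 / 1.47
f = 1.7891


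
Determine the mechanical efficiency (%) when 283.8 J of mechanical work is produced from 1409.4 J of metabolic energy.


eta = (W_mech / E_meta) * 100
eta = (283.8 / 1409.4) * 100
ratio = 0.2014
eta = 20.1362


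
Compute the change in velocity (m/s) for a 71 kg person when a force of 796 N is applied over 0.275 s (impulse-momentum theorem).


J = F * dt = 796 * 0.275 = 218.9000 N*s
delta_v = J / m
delta_v = 218.9000 / 71
delta_v = 3.0831


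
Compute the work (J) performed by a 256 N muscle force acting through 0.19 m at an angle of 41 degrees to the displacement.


W = F * d * cos(theta)
theta = 41 deg = 0.7156 rad
cos(theta) = 0.7547
W = 256 * 0.19 * 0.7547
W = 36.7091


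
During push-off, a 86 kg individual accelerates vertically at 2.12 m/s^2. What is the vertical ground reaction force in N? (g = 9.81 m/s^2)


GRF = m * (g + a)
GRF = 86 * (9.81 + 2.12)
GRF = 86 * 11.9300
GRF = 1025.9800


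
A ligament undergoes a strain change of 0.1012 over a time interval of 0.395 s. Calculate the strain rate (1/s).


strain_rate = delta_strain / delta_t
strain_rate = 0.1012 / 0.395
strain_rate = 0.2562


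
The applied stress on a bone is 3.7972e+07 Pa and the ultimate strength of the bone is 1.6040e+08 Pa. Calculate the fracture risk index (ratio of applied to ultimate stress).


FRI = applied / ultimate
FRI = 3.7972e+07 / 1.6040e+08
FRI = 0.2367


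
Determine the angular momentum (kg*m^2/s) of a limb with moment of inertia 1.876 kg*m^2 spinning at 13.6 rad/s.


L = I * omega
L = 1.876 * 13.6
L = 25.5136


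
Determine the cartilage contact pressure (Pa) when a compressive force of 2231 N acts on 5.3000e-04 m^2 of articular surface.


P = F / A
P = 2231 / 5.3000e-04
P = 4.2094e+06


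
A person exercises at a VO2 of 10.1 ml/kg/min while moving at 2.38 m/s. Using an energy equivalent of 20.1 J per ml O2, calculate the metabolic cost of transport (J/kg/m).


Power per kg = VO2 * 20.1 / 60
Power per kg = 10.1 * 20.1 / 60 = 3.3835 W/kg
Cost = power_per_kg / speed
Cost = 3.3835 / 2.38
Cost = 1.4216


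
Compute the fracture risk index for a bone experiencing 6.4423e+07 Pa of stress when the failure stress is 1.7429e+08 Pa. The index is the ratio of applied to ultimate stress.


FRI = applied / ultimate
FRI = 6.4423e+07 / 1.7429e+08
FRI = 0.3696


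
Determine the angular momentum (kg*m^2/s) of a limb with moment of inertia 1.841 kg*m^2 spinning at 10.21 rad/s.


L = I * omega
L = 1.841 * 10.21
L = 18.7966


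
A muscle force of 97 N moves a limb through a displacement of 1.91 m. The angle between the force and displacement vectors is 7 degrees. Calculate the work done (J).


W = F * d * cos(theta)
theta = 7 deg = 0.1222 rad
cos(theta) = 0.9925
W = 97 * 1.91 * 0.9925
W = 183.8890


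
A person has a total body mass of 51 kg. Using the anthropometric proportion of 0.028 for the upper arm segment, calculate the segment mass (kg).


m_segment = body_mass * fraction
m_segment = 51 * 0.028
m_segment = 1.4280


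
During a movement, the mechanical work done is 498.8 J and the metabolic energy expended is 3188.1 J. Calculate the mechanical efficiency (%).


eta = (W_mech / E_meta) * 100
eta = (498.8 / 3188.1) * 100
ratio = 0.1565
eta = 15.6457


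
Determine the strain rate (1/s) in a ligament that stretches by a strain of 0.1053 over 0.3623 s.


strain_rate = delta_strain / delta_t
strain_rate = 0.1053 / 0.3623
strain_rate = 0.2906


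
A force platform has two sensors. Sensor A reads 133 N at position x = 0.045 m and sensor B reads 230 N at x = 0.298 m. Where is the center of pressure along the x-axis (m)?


COP_x = (F1*x1 + F2*x2) / (F1 + F2)
COP_x = (133*0.045 + 230*0.298) / (133 + 230)
Numerator = 74.5250
Denominator = 363
COP_x = 0.2053


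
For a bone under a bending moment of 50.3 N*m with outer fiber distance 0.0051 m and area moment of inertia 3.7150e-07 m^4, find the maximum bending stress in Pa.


sigma = M * c / I
sigma = 50.3 * 0.0051 / 3.7150e-07
M * c = 0.2565
sigma = 690524.8991


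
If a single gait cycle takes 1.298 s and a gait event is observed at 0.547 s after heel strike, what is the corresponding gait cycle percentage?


pct = (event_time / cycle_time) * 100
pct = (0.547 / 1.298) * 100
ratio = 0.4214
pct = 42.1418


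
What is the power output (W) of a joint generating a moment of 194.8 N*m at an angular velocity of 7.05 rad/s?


P = M * omega
P = 194.8 * 7.05
P = 1373.3400


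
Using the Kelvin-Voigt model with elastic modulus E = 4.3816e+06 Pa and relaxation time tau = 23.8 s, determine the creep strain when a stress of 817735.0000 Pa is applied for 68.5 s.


epsilon(t) = (sigma/E) * (1 - exp(-t/tau))
sigma/E = 817735.0000 / 4.3816e+06 = 0.1866
exp(-t/tau) = exp(-68.5 / 23.8) = 0.0562
epsilon = 0.1866 * (1 - 0.0562)
epsilon = 0.1761


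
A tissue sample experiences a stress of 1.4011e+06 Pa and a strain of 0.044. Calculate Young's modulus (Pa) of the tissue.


E = stress / strain
E = 1.4011e+06 / 0.044
E = 3.1843e+07


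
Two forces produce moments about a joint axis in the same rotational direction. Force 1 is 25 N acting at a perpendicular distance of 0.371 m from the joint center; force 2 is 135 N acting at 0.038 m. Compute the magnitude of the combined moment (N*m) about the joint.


M = F1 * d1 + F2 * d2
M = 25 * 0.371 + 135 * 0.038
M = 9.2750 + 5.1300
M = 14.4050


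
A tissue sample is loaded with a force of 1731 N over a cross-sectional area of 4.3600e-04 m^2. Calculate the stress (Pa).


stress = F / A
stress = 1731 / 4.3600e-04
stress = 3.9702e+06


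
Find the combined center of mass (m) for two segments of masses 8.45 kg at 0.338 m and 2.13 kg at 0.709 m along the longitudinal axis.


COM = (m1*x1 + m2*x2) / (m1 + m2)
COM = (8.45*0.338 + 2.13*0.709) / (8.45 + 2.13)
Numerator = 4.3663
Denominator = 10.5800
COM = 0.4127


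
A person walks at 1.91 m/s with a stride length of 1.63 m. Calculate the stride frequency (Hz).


f = v / stride_length
f = 1.91 / 1.63
f = 1.1718


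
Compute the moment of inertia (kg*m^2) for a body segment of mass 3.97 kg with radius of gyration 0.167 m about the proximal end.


I = m * k^2
I = 3.97 * 0.167^2
k^2 = 0.0279
I = 0.1107


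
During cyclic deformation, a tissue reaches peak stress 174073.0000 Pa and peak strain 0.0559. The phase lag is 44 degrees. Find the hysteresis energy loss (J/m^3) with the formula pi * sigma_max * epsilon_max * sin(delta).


E_loss = pi * sigma_max * epsilon_max * sin(delta)
delta = 44 deg = 0.7679 rad
sin(delta) = 0.6947
E_loss = pi * 174073.0000 * 0.0559 * 0.6947
E_loss = 21235.5918


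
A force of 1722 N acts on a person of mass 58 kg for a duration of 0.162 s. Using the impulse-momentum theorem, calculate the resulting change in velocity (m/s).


J = F * dt = 1722 * 0.162 = 278.9640 N*s
delta_v = J / m
delta_v = 278.9640 / 58
delta_v = 4.8097


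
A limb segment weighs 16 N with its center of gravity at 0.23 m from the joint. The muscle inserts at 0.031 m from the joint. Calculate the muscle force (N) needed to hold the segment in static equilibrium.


F_muscle = W * d_load / d_muscle
F_muscle = 16 * 0.23 / 0.031
Numerator = 3.6800
F_muscle = 118.7097


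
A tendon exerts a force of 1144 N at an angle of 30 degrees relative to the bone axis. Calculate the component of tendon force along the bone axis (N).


F_eff = F_tendon * cos(theta)
theta = 30 deg = 0.5236 rad
cos(theta) = 0.8660
F_eff = 1144 * 0.8660
F_eff = 990.7331


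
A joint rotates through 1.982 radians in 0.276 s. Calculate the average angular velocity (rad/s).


omega = delta_theta / delta_t
omega = 1.982 / 0.276
omega = 7.1812


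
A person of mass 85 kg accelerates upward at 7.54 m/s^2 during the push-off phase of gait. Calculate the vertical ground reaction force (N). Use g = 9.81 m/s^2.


GRF = m * (g + a)
GRF = 85 * (9.81 + 7.54)
GRF = 85 * 17.3500
GRF = 1474.7500


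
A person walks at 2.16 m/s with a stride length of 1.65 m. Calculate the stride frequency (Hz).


f = v / stride_length
f = 2.16 / 1.65
f = 1.3091
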